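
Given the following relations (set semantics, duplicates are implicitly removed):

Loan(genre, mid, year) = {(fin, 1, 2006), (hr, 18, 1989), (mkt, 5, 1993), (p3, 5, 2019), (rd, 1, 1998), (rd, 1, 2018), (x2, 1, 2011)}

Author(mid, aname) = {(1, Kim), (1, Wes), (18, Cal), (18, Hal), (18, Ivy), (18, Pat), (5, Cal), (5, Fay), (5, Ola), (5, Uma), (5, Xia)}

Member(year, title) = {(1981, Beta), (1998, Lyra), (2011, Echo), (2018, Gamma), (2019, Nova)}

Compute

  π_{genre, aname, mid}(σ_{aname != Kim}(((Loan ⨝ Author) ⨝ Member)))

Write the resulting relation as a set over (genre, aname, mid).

Natural join on mid: {(fin, 1, 2006, Kim), (fin, 1, 2006, Wes), (hr, 18, 1989, Cal), (hr, 18, 1989, Hal), (hr, 18, 1989, Ivy), (hr, 18, 1989, Pat), (mkt, 5, 1993, Cal), (mkt, 5, 1993, Fay), (mkt, 5, 1993, Ola), (mkt, 5, 1993, Uma), (mkt, 5, 1993, Xia), (p3, 5, 2019, Cal), (p3, 5, 2019, Fay), (p3, 5, 2019, Ola), (p3, 5, 2019, Uma), (p3, 5, 2019, Xia), (rd, 1, 1998, Kim), (rd, 1, 1998, Wes), (rd, 1, 2018, Kim), (rd, 1, 2018, Wes), (x2, 1, 2011, Kim), (x2, 1, 2011, Wes)}
Natural join on year: {(p3, 5, 2019, Cal, Nova), (p3, 5, 2019, Fay, Nova), (p3, 5, 2019, Ola, Nova), (p3, 5, 2019, Uma, Nova), (p3, 5, 2019, Xia, Nova), (rd, 1, 1998, Kim, Lyra), (rd, 1, 1998, Wes, Lyra), (rd, 1, 2018, Kim, Gamma), (rd, 1, 2018, Wes, Gamma), (x2, 1, 2011, Kim, Echo), (x2, 1, 2011, Wes, Echo)}
σ[aname != Kim]: keep tuples satisfying aname != Kim → {(p3, 5, 2019, Cal, Nova), (p3, 5, 2019, Fay, Nova), (p3, 5, 2019, Ola, Nova), (p3, 5, 2019, Uma, Nova), (p3, 5, 2019, Xia, Nova), (rd, 1, 1998, Wes, Lyra), (rd, 1, 2018, Wes, Gamma), (x2, 1, 2011, Wes, Echo)}
π_{genre, aname, mid} gives {(p3, Cal, 5), (p3, Fay, 5), (p3, Ola, 5), (p3, Uma, 5), (p3, Xia, 5), (rd, Wes, 1), (x2, Wes, 1)} (1 duplicate(s) eliminated).

{(p3, Cal, 5), (p3, Fay, 5), (p3, Ola, 5), (p3, Uma, 5), (p3, Xia, 5), (rd, Wes, 1), (x2, Wes, 1)}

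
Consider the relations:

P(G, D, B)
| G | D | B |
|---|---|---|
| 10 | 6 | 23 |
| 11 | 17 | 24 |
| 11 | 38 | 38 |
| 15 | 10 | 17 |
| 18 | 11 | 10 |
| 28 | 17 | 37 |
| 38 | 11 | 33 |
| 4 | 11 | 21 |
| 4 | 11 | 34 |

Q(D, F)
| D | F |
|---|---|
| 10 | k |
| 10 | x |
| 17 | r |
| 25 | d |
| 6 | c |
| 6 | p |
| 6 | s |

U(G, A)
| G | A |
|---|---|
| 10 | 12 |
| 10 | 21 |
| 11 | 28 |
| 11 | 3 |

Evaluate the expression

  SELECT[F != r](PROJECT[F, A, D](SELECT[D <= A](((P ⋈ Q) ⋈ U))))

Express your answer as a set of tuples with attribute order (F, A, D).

Joining P and Q on D yields {(10, 6, 23, c), (10, 6, 23, p), (10, 6, 23, s), (11, 17, 24, r), (15, 10, 17, k), (15, 10, 17, x), (28, 17, 37, r)}.
Joining (P ⋈ Q) and U on G yields {(10, 6, 23, c, 12), (10, 6, 23, c, 21), (10, 6, 23, p, 12), (10, 6, 23, p, 21), (10, 6, 23, s, 12), (10, 6, 23, s, 21), (11, 17, 24, r, 28), (11, 17, 24, r, 3)}.
Selection D <= A: {(10, 6, 23, c, 12), (10, 6, 23, c, 21), (10, 6, 23, p, 12), (10, 6, 23, p, 21), (10, 6, 23, s, 12), (10, 6, 23, s, 21), (11, 17, 24, r, 28)}
π[F, A, D]: project onto (F, A, D) → {(c, 12, 6), (c, 21, 6), (p, 12, 6), (p, 21, 6), (r, 28, 17), (s, 12, 6), (s, 21, 6)}
Selection F != r: {(c, 12, 6), (c, 21, 6), (p, 12, 6), (p, 21, 6), (s, 12, 6), (s, 21, 6)}

{(c, 12, 6), (c, 21, 6), (p, 12, 6), (p, 21, 6), (s, 12, 6), (s, 21, 6)}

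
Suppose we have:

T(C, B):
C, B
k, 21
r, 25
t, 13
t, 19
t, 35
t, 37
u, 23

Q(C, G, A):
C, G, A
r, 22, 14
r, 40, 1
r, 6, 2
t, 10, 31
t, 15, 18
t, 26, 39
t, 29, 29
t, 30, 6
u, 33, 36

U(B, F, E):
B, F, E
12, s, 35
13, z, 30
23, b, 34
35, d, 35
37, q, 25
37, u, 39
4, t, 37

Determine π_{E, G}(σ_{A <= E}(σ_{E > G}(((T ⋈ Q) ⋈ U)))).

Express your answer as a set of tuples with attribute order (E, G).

{(25, 15), (30, 15), (30, 29), (35, 10), (35, 15), (35, 29), (35, 30), (39, 10), (39, 15), (39, 26), (39, 29), (39, 30)}

Natural join on C: {(r, 25, 22, 14), (r, 25, 40, 1), (r, 25, 6, 2), (t, 13, 10, 31), (t, 13, 15, 18), (t, 13, 26, 39), (t, 13, 29, 29), (t, 13, 30, 6), (t, 19, 10, 31), (t, 19, 15, 18), (t, 19, 26, 39), (t, 19, 29, 29), (t, 19, 30, 6), (t, 35, 10, 31), (t, 35, 15, 18), (t, 35, 26, 39), (t, 35, 29, 29), (t, 35, 30, 6), (t, 37, 10, 31), (t, 37, 15, 18), (t, 37, 26, 39), (t, 37, 29, 29), (t, 37, 30, 6), (u, 23, 33, 36)}
Natural join on B: {(t, 13, 10, 31, z, 30), (t, 13, 15, 18, z, 30), (t, 13, 26, 39, z, 30), (t, 13, 29, 29, z, 30), (t, 13, 30, 6, z, 30), (t, 35, 10, 31, d, 35), (t, 35, 15, 18, d, 35), (t, 35, 26, 39, d, 35), (t, 35, 29, 29, d, 35), (t, 35, 30, 6, d, 35), (t, 37, 10, 31, q, 25), (t, 37, 10, 31, u, 39), (t, 37, 15, 18, q, 25), (t, 37, 15, 18, u, 39), (t, 37, 26, 39, q, 25), (t, 37, 26, 39, u, 39), (t, 37, 29, 29, q, 25), (t, 37, 29, 29, u, 39), (t, 37, 30, 6, q, 25), (t, 37, 30, 6, u, 39), (u, 23, 33, 36, b, 34)}
σ[E > G]: keep tuples satisfying E > G → {(t, 13, 10, 31, z, 30), (t, 13, 15, 18, z, 30), (t, 13, 26, 39, z, 30), (t, 13, 29, 29, z, 30), (t, 35, 10, 31, d, 35), (t, 35, 15, 18, d, 35), (t, 35, 26, 39, d, 35), (t, 35, 29, 29, d, 35), (t, 35, 30, 6, d, 35), (t, 37, 10, 31, q, 25), (t, 37, 10, 31, u, 39), (t, 37, 15, 18, q, 25), (t, 37, 15, 18, u, 39), (t, 37, 26, 39, u, 39), (t, 37, 29, 29, u, 39), (t, 37, 30, 6, u, 39), (u, 23, 33, 36, b, 34)}
σ[A <= E]: keep tuples satisfying A <= E → {(t, 13, 15, 18, z, 30), (t, 13, 29, 29, z, 30), (t, 35, 10, 31, d, 35), (t, 35, 15, 18, d, 35), (t, 35, 29, 29, d, 35), (t, 35, 30, 6, d, 35), (t, 37, 10, 31, u, 39), (t, 37, 15, 18, q, 25), (t, 37, 15, 18, u, 39), (t, 37, 26, 39, u, 39), (t, 37, 29, 29, u, 39), (t, 37, 30, 6, u, 39)}
π_{E, G} gives {(25, 15), (30, 15), (30, 29), (35, 10), (35, 15), (35, 29), (35, 30), (39, 10), (39, 15), (39, 26), (39, 29), (39, 30)}.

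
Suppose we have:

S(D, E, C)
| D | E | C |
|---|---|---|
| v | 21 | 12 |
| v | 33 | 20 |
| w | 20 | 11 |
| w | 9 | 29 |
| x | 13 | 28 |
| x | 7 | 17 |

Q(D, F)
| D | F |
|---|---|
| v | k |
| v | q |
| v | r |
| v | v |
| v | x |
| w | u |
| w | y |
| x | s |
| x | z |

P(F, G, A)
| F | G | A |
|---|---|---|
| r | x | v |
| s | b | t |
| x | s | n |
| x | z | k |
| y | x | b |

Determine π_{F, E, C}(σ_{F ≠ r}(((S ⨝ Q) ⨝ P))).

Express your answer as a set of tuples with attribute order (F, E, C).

{(s, 13, 28), (s, 7, 17), (x, 21, 12), (x, 33, 20), (y, 20, 11), (y, 9, 29)}

Joining S and Q on D yields {(v, 21, 12, k), (v, 21, 12, q), (v, 21, 12, r), (v, 21, 12, v), (v, 21, 12, x), (v, 33, 20, k), (v, 33, 20, q), (v, 33, 20, r), (v, 33, 20, v), (v, 33, 20, x), (w, 20, 11, u), (w, 20, 11, y), (w, 9, 29, u), (w, 9, 29, y), (x, 13, 28, s), (x, 13, 28, z), (x, 7, 17, s), (x, 7, 17, z)}.
Joining (S ⨝ Q) and P on F yields {(v, 21, 12, r, x, v), (v, 21, 12, x, s, n), (v, 21, 12, x, z, k), (v, 33, 20, r, x, v), (v, 33, 20, x, s, n), (v, 33, 20, x, z, k), (w, 20, 11, y, x, b), (w, 9, 29, y, x, b), (x, 13, 28, s, b, t), (x, 7, 17, s, b, t)}.
Apply σ_{F ≠ r}; surviving tuples: {(v, 21, 12, x, s, n), (v, 21, 12, x, z, k), (v, 33, 20, x, s, n), (v, 33, 20, x, z, k), (w, 20, 11, y, x, b), (w, 9, 29, y, x, b), (x, 13, 28, s, b, t), (x, 7, 17, s, b, t)}
Keep only column(s) F, E, C (2 duplicate(s) eliminated): {(s, 13, 28), (s, 7, 17), (x, 21, 12), (x, 33, 20), (y, 20, 11), (y, 9, 29)}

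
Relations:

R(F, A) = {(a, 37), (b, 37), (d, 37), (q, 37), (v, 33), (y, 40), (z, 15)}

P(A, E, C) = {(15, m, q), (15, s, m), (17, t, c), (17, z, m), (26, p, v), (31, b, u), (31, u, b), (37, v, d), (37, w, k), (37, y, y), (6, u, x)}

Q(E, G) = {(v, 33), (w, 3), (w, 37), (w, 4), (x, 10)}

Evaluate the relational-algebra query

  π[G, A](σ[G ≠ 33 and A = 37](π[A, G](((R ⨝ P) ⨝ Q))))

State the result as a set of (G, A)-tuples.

R ⋈ P (natural join on A): {(a, 37, v, d), (a, 37, w, k), (a, 37, y, y), (b, 37, v, d), (b, 37, w, k), (b, 37, y, y), (d, 37, v, d), (d, 37, w, k), (d, 37, y, y), (q, 37, v, d), (q, 37, w, k), (q, 37, y, y), (z, 15, m, q), (z, 15, s, m)}
(R ⨝ P) ⋈ Q (natural join on E): {(a, 37, v, d, 33), (a, 37, w, k, 3), (a, 37, w, k, 37), (a, 37, w, k, 4), (b, 37, v, d, 33), (b, 37, w, k, 3), (b, 37, w, k, 37), (b, 37, w, k, 4), (d, 37, v, d, 33), (d, 37, w, k, 3), (d, 37, w, k, 37), (d, 37, w, k, 4), (q, 37, v, d, 33), (q, 37, w, k, 3), (q, 37, w, k, 37), (q, 37, w, k, 4)}
Keep only column(s) A, G (12 duplicate(s) eliminated): {(37, 3), (37, 33), (37, 37), (37, 4)}
Apply σ_{G ≠ 33 and A = 37}; surviving tuples: {(37, 3), (37, 37), (37, 4)}
Keep only column(s) G, A: {(3, 37), (37, 37), (4, 37)}

{(3, 37), (37, 37), (4, 37)}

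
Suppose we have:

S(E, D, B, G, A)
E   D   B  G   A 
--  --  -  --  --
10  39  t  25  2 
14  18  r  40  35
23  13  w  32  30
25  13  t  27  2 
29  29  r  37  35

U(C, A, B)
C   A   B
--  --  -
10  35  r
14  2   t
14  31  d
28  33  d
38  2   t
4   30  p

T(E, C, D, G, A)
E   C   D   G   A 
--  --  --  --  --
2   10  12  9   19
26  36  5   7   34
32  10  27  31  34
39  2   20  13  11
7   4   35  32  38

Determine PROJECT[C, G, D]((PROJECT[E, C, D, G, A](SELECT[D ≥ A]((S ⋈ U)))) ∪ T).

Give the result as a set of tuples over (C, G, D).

{(10, 31, 27), (10, 9, 12), (14, 25, 39), (14, 27, 13), (2, 13, 20), (36, 7, 5), (38, 25, 39), (38, 27, 13), (4, 32, 35)}

S ⋈ U (natural join on B, A): {(10, 39, t, 25, 2, 14), (10, 39, t, 25, 2, 38), (14, 18, r, 40, 35, 10), (25, 13, t, 27, 2, 14), (25, 13, t, 27, 2, 38), (29, 29, r, 37, 35, 10)}
Selection D ≥ A: {(10, 39, t, 25, 2, 14), (10, 39, t, 25, 2, 38), (25, 13, t, 27, 2, 14), (25, 13, t, 27, 2, 38)}
π[E, C, D, G, A]: project onto (E, C, D, G, A) → {(10, 14, 39, 25, 2), (10, 38, 39, 25, 2), (25, 14, 13, 27, 2), (25, 38, 13, 27, 2)}
Set union of the two operands is {(10, 14, 39, 25, 2), (10, 38, 39, 25, 2), (2, 10, 12, 9, 19), (25, 14, 13, 27, 2), (25, 38, 13, 27, 2), (26, 36, 5, 7, 34), (32, 10, 27, 31, 34), (39, 2, 20, 13, 11), (7, 4, 35, 32, 38)}.
π[C, G, D]: project onto (C, G, D) → {(10, 31, 27), (10, 9, 12), (14, 25, 39), (14, 27, 13), (2, 13, 20), (36, 7, 5), (38, 25, 39), (38, 27, 13), (4, 32, 35)}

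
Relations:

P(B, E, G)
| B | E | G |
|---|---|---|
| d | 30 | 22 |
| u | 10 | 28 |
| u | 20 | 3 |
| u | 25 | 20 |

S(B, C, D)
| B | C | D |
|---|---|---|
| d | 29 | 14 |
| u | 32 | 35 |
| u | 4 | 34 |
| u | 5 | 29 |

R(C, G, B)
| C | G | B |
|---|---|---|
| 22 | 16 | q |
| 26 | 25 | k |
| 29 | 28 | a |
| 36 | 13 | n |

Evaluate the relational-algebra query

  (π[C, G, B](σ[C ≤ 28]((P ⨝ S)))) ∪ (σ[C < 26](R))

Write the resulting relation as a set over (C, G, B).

Natural join on B: {(d, 30, 22, 29, 14), (u, 10, 28, 32, 35), (u, 10, 28, 4, 34), (u, 10, 28, 5, 29), (u, 20, 3, 32, 35), (u, 20, 3, 4, 34), (u, 20, 3, 5, 29), (u, 25, 20, 32, 35), (u, 25, 20, 4, 34), (u, 25, 20, 5, 29)}
Apply σ_{C ≤ 28}; surviving tuples: {(u, 10, 28, 4, 34), (u, 10, 28, 5, 29), (u, 20, 3, 4, 34), (u, 20, 3, 5, 29), (u, 25, 20, 4, 34), (u, 25, 20, 5, 29)}
π[C, G, B]: project onto (C, G, B) → {(4, 20, u), (4, 28, u), (4, 3, u), (5, 20, u), (5, 28, u), (5, 3, u)}
Apply σ_{C < 26}; surviving tuples: {(22, 16, q)}
Set union of the two operands is {(22, 16, q), (4, 20, u), (4, 28, u), (4, 3, u), (5, 20, u), (5, 28, u), (5, 3, u)}.

{(22, 16, q), (4, 20, u), (4, 28, u), (4, 3, u), (5, 20, u), (5, 28, u), (5, 3, u)}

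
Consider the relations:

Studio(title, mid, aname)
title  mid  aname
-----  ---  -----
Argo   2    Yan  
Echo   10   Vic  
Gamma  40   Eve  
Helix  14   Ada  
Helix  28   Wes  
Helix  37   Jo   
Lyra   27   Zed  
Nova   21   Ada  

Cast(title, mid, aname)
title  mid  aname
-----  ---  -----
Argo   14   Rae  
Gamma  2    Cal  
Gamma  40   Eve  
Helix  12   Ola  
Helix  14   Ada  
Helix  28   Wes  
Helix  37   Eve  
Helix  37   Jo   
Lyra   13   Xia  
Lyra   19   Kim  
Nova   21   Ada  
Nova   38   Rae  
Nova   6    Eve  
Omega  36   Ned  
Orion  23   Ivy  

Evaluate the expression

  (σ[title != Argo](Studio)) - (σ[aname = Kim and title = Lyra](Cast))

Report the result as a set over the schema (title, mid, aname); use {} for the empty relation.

Filtering on title != Argo leaves {(Echo, 10, Vic), (Gamma, 40, Eve), (Helix, 14, Ada), (Helix, 28, Wes), (Helix, 37, Jo), (Lyra, 27, Zed), (Nova, 21, Ada)}.
Filtering on aname = Kim and title = Lyra leaves {(Lyra, 19, Kim)}.
Difference: {(Echo, 10, Vic), (Gamma, 40, Eve), (Helix, 14, Ada), (Helix, 28, Wes), (Helix, 37, Jo), (Lyra, 27, Zed), (Nova, 21, Ada)} with {(Lyra, 19, Kim)} → {(Echo, 10, Vic), (Gamma, 40, Eve), (Helix, 14, Ada), (Helix, 28, Wes), (Helix, 37, Jo), (Lyra, 27, Zed), (Nova, 21, Ada)}

{(Echo, 10, Vic), (Gamma, 40, Eve), (Helix, 14, Ada), (Helix, 28, Wes), (Helix, 37, Jo), (Lyra, 27, Zed), (Nova, 21, Ada)}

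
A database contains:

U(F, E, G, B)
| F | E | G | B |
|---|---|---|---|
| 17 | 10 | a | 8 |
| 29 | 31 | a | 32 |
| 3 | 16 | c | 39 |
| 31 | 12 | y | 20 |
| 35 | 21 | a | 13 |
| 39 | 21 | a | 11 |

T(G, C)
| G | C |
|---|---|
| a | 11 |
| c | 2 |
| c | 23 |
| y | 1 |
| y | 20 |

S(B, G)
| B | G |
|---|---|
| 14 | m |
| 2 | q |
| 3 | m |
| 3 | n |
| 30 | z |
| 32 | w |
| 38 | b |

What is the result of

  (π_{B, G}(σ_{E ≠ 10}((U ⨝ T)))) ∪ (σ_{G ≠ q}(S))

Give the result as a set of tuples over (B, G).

Joining U and T on G yields {(17, 10, a, 8, 11), (29, 31, a, 32, 11), (3, 16, c, 39, 2), (3, 16, c, 39, 23), (31, 12, y, 20, 1), (31, 12, y, 20, 20), (35, 21, a, 13, 11), (39, 21, a, 11, 11)}.
Filtering on E ≠ 10 leaves {(29, 31, a, 32, 11), (3, 16, c, 39, 2), (3, 16, c, 39, 23), (31, 12, y, 20, 1), (31, 12, y, 20, 20), (35, 21, a, 13, 11), (39, 21, a, 11, 11)}.
π[B, G]: project onto (B, G) (2 duplicate(s) eliminated) → {(11, a), (13, a), (20, y), (32, a), (39, c)}
Filtering on G ≠ q leaves {(14, m), (3, m), (3, n), (30, z), (32, w), (38, b)}.
Taking the union: {(11, a), (13, a), (14, m), (20, y), (3, m), (3, n), (30, z), (32, a), (32, w), (38, b), (39, c)}

{(11, a), (13, a), (14, m), (20, y), (3, m), (3, n), (30, z), (32, a), (32, w), (38, b), (39, c)}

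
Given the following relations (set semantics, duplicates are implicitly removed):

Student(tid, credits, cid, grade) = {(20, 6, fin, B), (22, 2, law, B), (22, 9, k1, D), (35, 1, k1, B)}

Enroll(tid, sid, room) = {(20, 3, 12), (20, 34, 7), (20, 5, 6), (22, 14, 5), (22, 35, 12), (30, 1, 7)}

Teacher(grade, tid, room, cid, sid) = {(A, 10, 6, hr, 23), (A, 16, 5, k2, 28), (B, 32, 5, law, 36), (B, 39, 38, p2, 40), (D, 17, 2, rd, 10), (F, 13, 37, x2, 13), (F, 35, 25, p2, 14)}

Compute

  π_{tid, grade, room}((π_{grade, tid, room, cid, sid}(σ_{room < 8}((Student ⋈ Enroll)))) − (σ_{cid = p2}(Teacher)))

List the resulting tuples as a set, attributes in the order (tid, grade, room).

Joining Student and Enroll on tid yields {(20, 6, fin, B, 3, 12), (20, 6, fin, B, 34, 7), (20, 6, fin, B, 5, 6), (22, 2, law, B, 14, 5), (22, 2, law, B, 35, 12), (22, 9, k1, D, 14, 5), (22, 9, k1, D, 35, 12)}.
Selection room < 8: {(20, 6, fin, B, 34, 7), (20, 6, fin, B, 5, 6), (22, 2, law, B, 14, 5), (22, 9, k1, D, 14, 5)}
π[grade, tid, room, cid, sid]: project onto (grade, tid, room, cid, sid) → {(B, 20, 6, fin, 5), (B, 20, 7, fin, 34), (B, 22, 5, law, 14), (D, 22, 5, k1, 14)}
Selection cid = p2: {(B, 39, 38, p2, 40), (F, 35, 25, p2, 14)}
Taking the difference: {(B, 20, 6, fin, 5), (B, 20, 7, fin, 34), (B, 22, 5, law, 14), (D, 22, 5, k1, 14)}
π[tid, grade, room]: project onto (tid, grade, room) → {(20, B, 6), (20, B, 7), (22, B, 5), (22, D, 5)}

{(20, B, 6), (20, B, 7), (22, B, 5), (22, D, 5)}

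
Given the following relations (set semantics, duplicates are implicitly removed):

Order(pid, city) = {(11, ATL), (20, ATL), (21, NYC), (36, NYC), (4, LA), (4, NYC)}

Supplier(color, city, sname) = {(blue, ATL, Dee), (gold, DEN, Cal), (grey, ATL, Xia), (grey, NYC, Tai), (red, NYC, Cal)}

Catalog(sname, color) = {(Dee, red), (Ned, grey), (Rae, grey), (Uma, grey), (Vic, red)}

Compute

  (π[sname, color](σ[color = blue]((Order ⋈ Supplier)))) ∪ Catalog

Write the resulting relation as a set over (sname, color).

Natural join on city: {(11, ATL, blue, Dee), (11, ATL, grey, Xia), (20, ATL, blue, Dee), (20, ATL, grey, Xia), (21, NYC, grey, Tai), (21, NYC, red, Cal), (36, NYC, grey, Tai), (36, NYC, red, Cal), (4, NYC, grey, Tai), (4, NYC, red, Cal)}
σ[color = blue]: keep tuples satisfying color = blue → {(11, ATL, blue, Dee), (20, ATL, blue, Dee)}
Keep only column(s) sname, color (1 duplicate(s) eliminated): {(Dee, blue)}
Taking the union: {(Dee, blue), (Dee, red), (Ned, grey), (Rae, grey), (Uma, grey), (Vic, red)}

{(Dee, blue), (Dee, red), (Ned, grey), (Rae, grey), (Uma, grey), (Vic, red)}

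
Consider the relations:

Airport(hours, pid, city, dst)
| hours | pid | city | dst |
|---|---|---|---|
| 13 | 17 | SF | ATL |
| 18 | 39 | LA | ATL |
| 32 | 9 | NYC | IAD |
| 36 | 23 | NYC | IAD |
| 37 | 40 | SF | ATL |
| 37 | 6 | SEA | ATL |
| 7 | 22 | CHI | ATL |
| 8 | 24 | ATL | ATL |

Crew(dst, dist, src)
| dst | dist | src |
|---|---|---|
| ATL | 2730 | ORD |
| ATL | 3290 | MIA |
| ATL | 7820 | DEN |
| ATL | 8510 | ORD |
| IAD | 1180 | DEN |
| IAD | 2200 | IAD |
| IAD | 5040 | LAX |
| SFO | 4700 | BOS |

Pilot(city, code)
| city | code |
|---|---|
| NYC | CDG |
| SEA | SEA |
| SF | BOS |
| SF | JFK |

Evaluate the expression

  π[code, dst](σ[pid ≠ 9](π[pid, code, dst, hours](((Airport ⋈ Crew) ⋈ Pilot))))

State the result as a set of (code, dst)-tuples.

Natural join on dst: {(13, 17, SF, ATL, 2730, ORD), (13, 17, SF, ATL, 3290, MIA), (13, 17, SF, ATL, 7820, DEN), (13, 17, SF, ATL, 8510, ORD), (18, 39, LA, ATL, 2730, ORD), (18, 39, LA, ATL, 3290, MIA), (18, 39, LA, ATL, 7820, DEN), (18, 39, LA, ATL, 8510, ORD), (32, 9, NYC, IAD, 1180, DEN), (32, 9, NYC, IAD, 2200, IAD), (32, 9, NYC, IAD, 5040, LAX), (36, 23, NYC, IAD, 1180, DEN), (36, 23, NYC, IAD, 2200, IAD), (36, 23, NYC, IAD, 5040, LAX), (37, 40, SF, ATL, 2730, ORD), (37, 40, SF, ATL, 3290, MIA), (37, 40, SF, ATL, 7820, DEN), (37, 40, SF, ATL, 8510, ORD), (37, 6, SEA, ATL, 2730, ORD), (37, 6, SEA, ATL, 3290, MIA), (37, 6, SEA, ATL, 7820, DEN), (37, 6, SEA, ATL, 8510, ORD), (7, 22, CHI, ATL, 2730, ORD), (7, 22, CHI, ATL, 3290, MIA), (7, 22, CHI, ATL, 7820, DEN), (7, 22, CHI, ATL, 8510, ORD), (8, 24, ATL, ATL, 2730, ORD), (8, 24, ATL, ATL, 3290, MIA), (8, 24, ATL, ATL, 7820, DEN), (8, 24, ATL, ATL, 8510, ORD)}
Natural join on city: {(13, 17, SF, ATL, 2730, ORD, BOS), (13, 17, SF, ATL, 2730, ORD, JFK), (13, 17, SF, ATL, 3290, MIA, BOS), (13, 17, SF, ATL, 3290, MIA, JFK), (13, 17, SF, ATL, 7820, DEN, BOS), (13, 17, SF, ATL, 7820, DEN, JFK), (13, 17, SF, ATL, 8510, ORD, BOS), (13, 17, SF, ATL, 8510, ORD, JFK), (32, 9, NYC, IAD, 1180, DEN, CDG), (32, 9, NYC, IAD, 2200, IAD, CDG), (32, 9, NYC, IAD, 5040, LAX, CDG), (36, 23, NYC, IAD, 1180, DEN, CDG), (36, 23, NYC, IAD, 2200, IAD, CDG), (36, 23, NYC, IAD, 5040, LAX, CDG), (37, 40, SF, ATL, 2730, ORD, BOS), (37, 40, SF, ATL, 2730, ORD, JFK), (37, 40, SF, ATL, 3290, MIA, BOS), (37, 40, SF, ATL, 3290, MIA, JFK), (37, 40, SF, ATL, 7820, DEN, BOS), (37, 40, SF, ATL, 7820, DEN, JFK), (37, 40, SF, ATL, 8510, ORD, BOS), (37, 40, SF, ATL, 8510, ORD, JFK), (37, 6, SEA, ATL, 2730, ORD, SEA), (37, 6, SEA, ATL, 3290, MIA, SEA), (37, 6, SEA, ATL, 7820, DEN, SEA), (37, 6, SEA, ATL, 8510, ORD, SEA)}
Projecting to pid, code, dst, hours (19 duplicate(s) eliminated): {(17, BOS, ATL, 13), (17, JFK, ATL, 13), (23, CDG, IAD, 36), (40, BOS, ATL, 37), (40, JFK, ATL, 37), (6, SEA, ATL, 37), (9, CDG, IAD, 32)}
Filtering on pid ≠ 9 leaves {(17, BOS, ATL, 13), (17, JFK, ATL, 13), (23, CDG, IAD, 36), (40, BOS, ATL, 37), (40, JFK, ATL, 37), (6, SEA, ATL, 37)}.
Projecting to code, dst (2 duplicate(s) eliminated): {(BOS, ATL), (CDG, IAD), (JFK, ATL), (SEA, ATL)}

{(BOS, ATL), (CDG, IAD), (JFK, ATL), (SEA, ATL)}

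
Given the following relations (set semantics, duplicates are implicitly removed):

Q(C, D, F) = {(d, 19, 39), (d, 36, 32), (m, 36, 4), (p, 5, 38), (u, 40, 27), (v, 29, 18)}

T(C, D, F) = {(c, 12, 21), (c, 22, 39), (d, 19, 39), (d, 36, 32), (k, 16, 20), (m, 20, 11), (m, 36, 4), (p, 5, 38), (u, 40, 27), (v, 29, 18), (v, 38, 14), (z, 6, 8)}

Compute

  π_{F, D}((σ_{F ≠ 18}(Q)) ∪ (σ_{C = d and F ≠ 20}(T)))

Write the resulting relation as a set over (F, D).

Filtering on F ≠ 18 leaves {(d, 19, 39), (d, 36, 32), (m, 36, 4), (p, 5, 38), (u, 40, 27)}.
Filtering on C = d and F ≠ 20 leaves {(d, 19, 39), (d, 36, 32)}.
Union: {(d, 19, 39), (d, 36, 32), (m, 36, 4), (p, 5, 38), (u, 40, 27)} with {(d, 19, 39), (d, 36, 32)} → {(d, 19, 39), (d, 36, 32), (m, 36, 4), (p, 5, 38), (u, 40, 27)}
π_{F, D} gives {(27, 40), (32, 36), (38, 5), (39, 19), (4, 36)}.

{(27, 40), (32, 36), (38, 5), (39, 19), (4, 36)}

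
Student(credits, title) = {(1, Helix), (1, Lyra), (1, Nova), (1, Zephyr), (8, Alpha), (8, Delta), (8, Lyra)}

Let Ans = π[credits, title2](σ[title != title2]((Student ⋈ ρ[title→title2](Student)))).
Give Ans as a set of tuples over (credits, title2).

{(1, Helix), (1, Lyra), (1, Nova), (1, Zephyr), (8, Alpha), (8, Delta), (8, Lyra)}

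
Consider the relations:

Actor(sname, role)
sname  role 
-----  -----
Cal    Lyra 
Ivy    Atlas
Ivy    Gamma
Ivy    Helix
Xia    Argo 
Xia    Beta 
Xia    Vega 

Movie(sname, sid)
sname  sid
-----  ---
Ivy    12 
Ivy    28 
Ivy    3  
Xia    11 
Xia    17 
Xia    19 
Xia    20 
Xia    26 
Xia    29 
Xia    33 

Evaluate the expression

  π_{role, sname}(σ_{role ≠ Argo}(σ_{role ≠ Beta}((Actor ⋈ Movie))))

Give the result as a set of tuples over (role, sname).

{(Atlas, Ivy), (Gamma, Ivy), (Helix, Ivy), (Vega, Xia)}

Natural join on sname: {(Ivy, Atlas, 12), (Ivy, Atlas, 28), (Ivy, Atlas, 3), (Ivy, Gamma, 12), (Ivy, Gamma, 28), (Ivy, Gamma, 3), (Ivy, Helix, 12), (Ivy, Helix, 28), (Ivy, Helix, 3), (Xia, Argo, 11), (Xia, Argo, 17), (Xia, Argo, 19), (Xia, Argo, 20), (Xia, Argo, 26), (Xia, Argo, 29), (Xia, Argo, 33), (Xia, Beta, 11), (Xia, Beta, 17), (Xia, Beta, 19), (Xia, Beta, 20), (Xia, Beta, 26), (Xia, Beta, 29), (Xia, Beta, 33), (Xia, Vega, 11), (Xia, Vega, 17), (Xia, Vega, 19), (Xia, Vega, 20), (Xia, Vega, 26), (Xia, Vega, 29), (Xia, Vega, 33)}
Filtering on role ≠ Beta leaves {(Ivy, Atlas, 12), (Ivy, Atlas, 28), (Ivy, Atlas, 3), (Ivy, Gamma, 12), (Ivy, Gamma, 28), (Ivy, Gamma, 3), (Ivy, Helix, 12), (Ivy, Helix, 28), (Ivy, Helix, 3), (Xia, Argo, 11), (Xia, Argo, 17), (Xia, Argo, 19), (Xia, Argo, 20), (Xia, Argo, 26), (Xia, Argo, 29), (Xia, Argo, 33), (Xia, Vega, 11), (Xia, Vega, 17), (Xia, Vega, 19), (Xia, Vega, 20), (Xia, Vega, 26), (Xia, Vega, 29), (Xia, Vega, 33)}.
Filtering on role ≠ Argo leaves {(Ivy, Atlas, 12), (Ivy, Atlas, 28), (Ivy, Atlas, 3), (Ivy, Gamma, 12), (Ivy, Gamma, 28), (Ivy, Gamma, 3), (Ivy, Helix, 12), (Ivy, Helix, 28), (Ivy, Helix, 3), (Xia, Vega, 11), (Xia, Vega, 17), (Xia, Vega, 19), (Xia, Vega, 20), (Xia, Vega, 26), (Xia, Vega, 29), (Xia, Vega, 33)}.
π[role, sname]: project onto (role, sname) (12 duplicate(s) eliminated) → {(Atlas, Ivy), (Gamma, Ivy), (Helix, Ivy), (Vega, Xia)}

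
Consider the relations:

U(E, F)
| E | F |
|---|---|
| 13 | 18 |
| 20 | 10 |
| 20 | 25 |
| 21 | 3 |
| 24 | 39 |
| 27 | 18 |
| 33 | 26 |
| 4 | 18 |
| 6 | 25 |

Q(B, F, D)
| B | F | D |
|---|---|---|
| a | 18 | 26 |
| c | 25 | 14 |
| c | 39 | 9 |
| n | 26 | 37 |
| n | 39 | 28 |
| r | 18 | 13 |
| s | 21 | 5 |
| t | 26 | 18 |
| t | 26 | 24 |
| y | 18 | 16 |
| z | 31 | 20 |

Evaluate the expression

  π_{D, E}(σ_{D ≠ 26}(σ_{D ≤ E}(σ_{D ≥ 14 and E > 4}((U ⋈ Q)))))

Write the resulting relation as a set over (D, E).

{(14, 20), (16, 27), (18, 33), (24, 33)}

Joining U and Q on F yields {(13, 18, a, 26), (13, 18, r, 13), (13, 18, y, 16), (20, 25, c, 14), (24, 39, c, 9), (24, 39, n, 28), (27, 18, a, 26), (27, 18, r, 13), (27, 18, y, 16), (33, 26, n, 37), (33, 26, t, 18), (33, 26, t, 24), (4, 18, a, 26), (4, 18, r, 13), (4, 18, y, 16), (6, 25, c, 14)}.
Apply σ_{D ≥ 14 and E > 4}; surviving tuples: {(13, 18, a, 26), (13, 18, y, 16), (20, 25, c, 14), (24, 39, n, 28), (27, 18, a, 26), (27, 18, y, 16), (33, 26, n, 37), (33, 26, t, 18), (33, 26, t, 24), (6, 25, c, 14)}
Apply σ_{D ≤ E}; surviving tuples: {(20, 25, c, 14), (27, 18, a, 26), (27, 18, y, 16), (33, 26, t, 18), (33, 26, t, 24)}
Apply σ_{D ≠ 26}; surviving tuples: {(20, 25, c, 14), (27, 18, y, 16), (33, 26, t, 18), (33, 26, t, 24)}
Keep only column(s) D, E: {(14, 20), (16, 27), (18, 33), (24, 33)}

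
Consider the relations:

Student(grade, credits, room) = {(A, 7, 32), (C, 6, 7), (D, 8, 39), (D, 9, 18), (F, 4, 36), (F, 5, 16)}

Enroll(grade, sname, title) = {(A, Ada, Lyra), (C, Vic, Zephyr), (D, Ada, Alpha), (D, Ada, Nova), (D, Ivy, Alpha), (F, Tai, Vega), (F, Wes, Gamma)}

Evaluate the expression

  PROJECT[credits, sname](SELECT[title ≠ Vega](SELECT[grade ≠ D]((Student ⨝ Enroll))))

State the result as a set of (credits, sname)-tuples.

Natural join on grade: {(A, 7, 32, Ada, Lyra), (C, 6, 7, Vic, Zephyr), (D, 8, 39, Ada, Alpha), (D, 8, 39, Ada, Nova), (D, 8, 39, Ivy, Alpha), (D, 9, 18, Ada, Alpha), (D, 9, 18, Ada, Nova), (D, 9, 18, Ivy, Alpha), (F, 4, 36, Tai, Vega), (F, 4, 36, Wes, Gamma), (F, 5, 16, Tai, Vega), (F, 5, 16, Wes, Gamma)}
σ[grade ≠ D]: keep tuples satisfying grade ≠ D → {(A, 7, 32, Ada, Lyra), (C, 6, 7, Vic, Zephyr), (F, 4, 36, Tai, Vega), (F, 4, 36, Wes, Gamma), (F, 5, 16, Tai, Vega), (F, 5, 16, Wes, Gamma)}
σ[title ≠ Vega]: keep tuples satisfying title ≠ Vega → {(A, 7, 32, Ada, Lyra), (C, 6, 7, Vic, Zephyr), (F, 4, 36, Wes, Gamma), (F, 5, 16, Wes, Gamma)}
Keep only column(s) credits, sname: {(4, Wes), (5, Wes), (6, Vic), (7, Ada)}

{(4, Wes), (5, Wes), (6, Vic), (7, Ada)}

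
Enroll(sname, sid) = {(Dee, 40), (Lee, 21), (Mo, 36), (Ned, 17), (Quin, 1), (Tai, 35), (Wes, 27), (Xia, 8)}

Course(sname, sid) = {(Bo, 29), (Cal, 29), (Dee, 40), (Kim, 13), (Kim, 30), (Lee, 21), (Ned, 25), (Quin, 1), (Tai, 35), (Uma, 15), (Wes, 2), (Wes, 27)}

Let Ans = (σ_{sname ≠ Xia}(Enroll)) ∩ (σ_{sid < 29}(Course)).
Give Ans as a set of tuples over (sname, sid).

{(Lee, 21), (Quin, 1), (Wes, 27)}

σ[sname ≠ Xia]: keep tuples satisfying sname ≠ Xia → {(Dee, 40), (Lee, 21), (Mo, 36), (Ned, 17), (Quin, 1), (Tai, 35), (Wes, 27)}
σ[sid < 29]: keep tuples satisfying sid < 29 → {(Kim, 13), (Lee, 21), (Ned, 25), (Quin, 1), (Uma, 15), (Wes, 2), (Wes, 27)}
Intersection: {(Dee, 40), (Lee, 21), (Mo, 36), (Ned, 17), (Quin, 1), (Tai, 35), (Wes, 27)} with {(Kim, 13), (Lee, 21), (Ned, 25), (Quin, 1), (Uma, 15), (Wes, 2), (Wes, 27)} → {(Lee, 21), (Quin, 1), (Wes, 27)}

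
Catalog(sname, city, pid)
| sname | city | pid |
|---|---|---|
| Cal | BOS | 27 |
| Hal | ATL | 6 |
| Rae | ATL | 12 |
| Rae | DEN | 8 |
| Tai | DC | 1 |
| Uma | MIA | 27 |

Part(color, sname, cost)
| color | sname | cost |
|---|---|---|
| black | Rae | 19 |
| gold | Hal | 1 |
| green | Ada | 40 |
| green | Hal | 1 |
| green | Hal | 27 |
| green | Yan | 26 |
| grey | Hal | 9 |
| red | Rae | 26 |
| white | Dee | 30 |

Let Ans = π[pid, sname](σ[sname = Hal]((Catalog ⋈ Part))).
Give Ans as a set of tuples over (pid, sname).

{(6, Hal)}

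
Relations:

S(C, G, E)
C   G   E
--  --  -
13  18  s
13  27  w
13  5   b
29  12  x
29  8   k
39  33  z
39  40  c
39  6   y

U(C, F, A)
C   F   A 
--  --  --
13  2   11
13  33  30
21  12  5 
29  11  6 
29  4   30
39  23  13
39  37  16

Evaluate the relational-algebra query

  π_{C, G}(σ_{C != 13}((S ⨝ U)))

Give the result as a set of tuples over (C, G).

{(29, 12), (29, 8), (39, 33), (39, 40), (39, 6)}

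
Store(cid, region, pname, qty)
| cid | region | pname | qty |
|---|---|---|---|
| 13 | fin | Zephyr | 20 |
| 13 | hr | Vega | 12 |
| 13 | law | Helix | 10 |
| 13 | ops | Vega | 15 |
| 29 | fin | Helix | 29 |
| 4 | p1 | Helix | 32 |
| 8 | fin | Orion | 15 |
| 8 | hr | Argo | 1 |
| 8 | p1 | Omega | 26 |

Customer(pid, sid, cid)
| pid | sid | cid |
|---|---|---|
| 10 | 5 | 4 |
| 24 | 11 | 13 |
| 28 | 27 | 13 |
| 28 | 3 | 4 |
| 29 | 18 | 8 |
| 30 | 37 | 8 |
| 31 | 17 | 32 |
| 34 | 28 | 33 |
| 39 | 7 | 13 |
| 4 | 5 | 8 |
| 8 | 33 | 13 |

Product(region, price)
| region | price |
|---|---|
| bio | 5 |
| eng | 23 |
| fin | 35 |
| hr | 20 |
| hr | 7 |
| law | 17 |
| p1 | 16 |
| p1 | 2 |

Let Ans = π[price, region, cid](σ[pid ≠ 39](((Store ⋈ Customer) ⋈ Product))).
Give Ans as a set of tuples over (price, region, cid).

{(16, p1, 4), (16, p1, 8), (17, law, 13), (2, p1, 4), (2, p1, 8), (20, hr, 13), (20, hr, 8), (35, fin, 13), (35, fin, 8), (7, hr, 13), (7, hr, 8)}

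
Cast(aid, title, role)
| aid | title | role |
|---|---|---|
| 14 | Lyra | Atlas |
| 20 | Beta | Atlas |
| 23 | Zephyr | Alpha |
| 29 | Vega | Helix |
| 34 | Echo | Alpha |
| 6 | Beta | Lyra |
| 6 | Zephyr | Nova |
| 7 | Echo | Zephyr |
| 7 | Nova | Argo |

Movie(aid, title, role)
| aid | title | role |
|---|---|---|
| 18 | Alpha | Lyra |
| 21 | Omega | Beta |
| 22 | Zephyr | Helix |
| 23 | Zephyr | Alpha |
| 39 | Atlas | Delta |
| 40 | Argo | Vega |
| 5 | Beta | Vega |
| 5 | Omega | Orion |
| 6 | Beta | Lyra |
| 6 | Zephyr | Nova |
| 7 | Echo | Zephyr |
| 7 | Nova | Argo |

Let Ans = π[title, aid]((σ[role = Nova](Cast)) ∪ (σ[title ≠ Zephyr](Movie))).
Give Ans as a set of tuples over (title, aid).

{(Alpha, 18), (Argo, 40), (Atlas, 39), (Beta, 5), (Beta, 6), (Echo, 7), (Nova, 7), (Omega, 21), (Omega, 5), (Zephyr, 6)}

Filtering on role = Nova leaves {(6, Zephyr, Nova)}.
Filtering on title ≠ Zephyr leaves {(18, Alpha, Lyra), (21, Omega, Beta), (39, Atlas, Delta), (40, Argo, Vega), (5, Beta, Vega), (5, Omega, Orion), (6, Beta, Lyra), (7, Echo, Zephyr), (7, Nova, Argo)}.
Taking the union: {(18, Alpha, Lyra), (21, Omega, Beta), (39, Atlas, Delta), (40, Argo, Vega), (5, Beta, Vega), (5, Omega, Orion), (6, Beta, Lyra), (6, Zephyr, Nova), (7, Echo, Zephyr), (7, Nova, Argo)}
π_{title, aid} gives {(Alpha, 18), (Argo, 40), (Atlas, 39), (Beta, 5), (Beta, 6), (Echo, 7), (Nova, 7), (Omega, 21), (Omega, 5), (Zephyr, 6)}.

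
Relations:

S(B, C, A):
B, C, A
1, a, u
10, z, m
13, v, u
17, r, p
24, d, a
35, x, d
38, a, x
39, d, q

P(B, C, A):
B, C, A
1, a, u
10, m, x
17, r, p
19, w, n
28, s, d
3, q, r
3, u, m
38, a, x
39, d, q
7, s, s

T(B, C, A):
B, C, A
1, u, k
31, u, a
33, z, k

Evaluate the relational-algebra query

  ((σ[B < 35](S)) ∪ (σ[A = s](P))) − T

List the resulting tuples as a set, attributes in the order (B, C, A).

{(1, a, u), (10, z, m), (13, v, u), (17, r, p), (24, d, a), (7, s, s)}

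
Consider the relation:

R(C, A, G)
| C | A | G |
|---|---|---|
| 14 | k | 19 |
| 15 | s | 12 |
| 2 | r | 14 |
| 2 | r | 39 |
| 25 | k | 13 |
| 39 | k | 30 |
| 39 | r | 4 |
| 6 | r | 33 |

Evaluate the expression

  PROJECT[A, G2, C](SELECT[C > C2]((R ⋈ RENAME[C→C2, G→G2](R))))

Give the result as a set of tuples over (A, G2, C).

{(k, 13, 39), (k, 19, 25), (k, 19, 39), (r, 14, 39), (r, 14, 6), (r, 33, 39), (r, 39, 39), (r, 39, 6)}

ρ[C→C2, G→G2]: schema becomes (C2, A, G2); tuples unchanged.
R ⋈ RENAME[C→C2, G→G2](R) (natural join on A): {(14, k, 19, 14, 19), (14, k, 19, 25, 13), (14, k, 19, 39, 30), (15, s, 12, 15, 12), (2, r, 14, 2, 14), (2, r, 14, 2, 39), (2, r, 14, 39, 4), (2, r, 14, 6, 33), (2, r, 39, 2, 14), (2, r, 39, 2, 39), (2, r, 39, 39, 4), (2, r, 39, 6, 33), (25, k, 13, 14, 19), (25, k, 13, 25, 13), (25, k, 13, 39, 30), (39, k, 30, 14, 19), (39, k, 30, 25, 13), (39, k, 30, 39, 30), (39, r, 4, 2, 14), (39, r, 4, 2, 39), (39, r, 4, 39, 4), (39, r, 4, 6, 33), (6, r, 33, 2, 14), (6, r, 33, 2, 39), (6, r, 33, 39, 4), (6, r, 33, 6, 33)}
Selection C > C2: {(25, k, 13, 14, 19), (39, k, 30, 14, 19), (39, k, 30, 25, 13), (39, r, 4, 2, 14), (39, r, 4, 2, 39), (39, r, 4, 6, 33), (6, r, 33, 2, 14), (6, r, 33, 2, 39)}
π_{A, G2, C} gives {(k, 13, 39), (k, 19, 25), (k, 19, 39), (r, 14, 39), (r, 14, 6), (r, 33, 39), (r, 39, 39), (r, 39, 6)}.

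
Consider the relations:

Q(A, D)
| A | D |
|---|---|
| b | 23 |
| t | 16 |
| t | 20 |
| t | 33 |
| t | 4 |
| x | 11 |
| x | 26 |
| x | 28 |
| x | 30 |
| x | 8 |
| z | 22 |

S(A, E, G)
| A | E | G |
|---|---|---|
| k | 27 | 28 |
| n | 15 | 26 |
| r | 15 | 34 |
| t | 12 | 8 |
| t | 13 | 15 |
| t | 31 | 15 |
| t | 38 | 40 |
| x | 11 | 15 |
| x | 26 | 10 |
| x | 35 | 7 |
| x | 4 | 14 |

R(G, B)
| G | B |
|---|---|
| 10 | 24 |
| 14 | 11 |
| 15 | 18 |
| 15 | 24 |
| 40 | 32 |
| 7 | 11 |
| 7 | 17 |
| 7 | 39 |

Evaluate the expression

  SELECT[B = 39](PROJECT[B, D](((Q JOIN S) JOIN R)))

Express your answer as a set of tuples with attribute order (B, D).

Natural join on A: {(t, 16, 12, 8), (t, 16, 13, 15), (t, 16, 31, 15), (t, 16, 38, 40), (t, 20, 12, 8), (t, 20, 13, 15), (t, 20, 31, 15), (t, 20, 38, 40), (t, 33, 12, 8), (t, 33, 13, 15), (t, 33, 31, 15), (t, 33, 38, 40), (t, 4, 12, 8), (t, 4, 13, 15), (t, 4, 31, 15), (t, 4, 38, 40), (x, 11, 11, 15), (x, 11, 26, 10), (x, 11, 35, 7), (x, 11, 4, 14), (x, 26, 11, 15), (x, 26, 26, 10), (x, 26, 35, 7), (x, 26, 4, 14), (x, 28, 11, 15), (x, 28, 26, 10), (x, 28, 35, 7), (x, 28, 4, 14), (x, 30, 11, 15), (x, 30, 26, 10), (x, 30, 35, 7), (x, 30, 4, 14), (x, 8, 11, 15), (x, 8, 26, 10), (x, 8, 35, 7), (x, 8, 4, 14)}
Natural join on G: {(t, 16, 13, 15, 18), (t, 16, 13, 15, 24), (t, 16, 31, 15, 18), (t, 16, 31, 15, 24), (t, 16, 38, 40, 32), (t, 20, 13, 15, 18), (t, 20, 13, 15, 24), (t, 20, 31, 15, 18), (t, 20, 31, 15, 24), (t, 20, 38, 40, 32), (t, 33, 13, 15, 18), (t, 33, 13, 15, 24), (t, 33, 31, 15, 18), (t, 33, 31, 15, 24), (t, 33, 38, 40, 32), (t, 4, 13, 15, 18), (t, 4, 13, 15, 24), (t, 4, 31, 15, 18), (t, 4, 31, 15, 24), (t, 4, 38, 40, 32), (x, 11, 11, 15, 18), (x, 11, 11, 15, 24), (x, 11, 26, 10, 24), (x, 11, 35, 7, 11), (x, 11, 35, 7, 17), (x, 11, 35, 7, 39), (x, 11, 4, 14, 11), (x, 26, 11, 15, 18), (x, 26, 11, 15, 24), (x, 26, 26, 10, 24), (x, 26, 35, 7, 11), (x, 26, 35, 7, 17), (x, 26, 35, 7, 39), (x, 26, 4, 14, 11), (x, 28, 11, 15, 18), (x, 28, 11, 15, 24), (x, 28, 26, 10, 24), (x, 28, 35, 7, 11), (x, 28, 35, 7, 17), (x, 28, 35, 7, 39), (x, 28, 4, 14, 11), (x, 30, 11, 15, 18), (x, 30, 11, 15, 24), (x, 30, 26, 10, 24), (x, 30, 35, 7, 11), (x, 30, 35, 7, 17), (x, 30, 35, 7, 39), (x, 30, 4, 14, 11), (x, 8, 11, 15, 18), (x, 8, 11, 15, 24), (x, 8, 26, 10, 24), (x, 8, 35, 7, 11), (x, 8, 35, 7, 17), (x, 8, 35, 7, 39), (x, 8, 4, 14, 11)}
π[B, D]: project onto (B, D) (18 duplicate(s) eliminated) → {(11, 11), (11, 26), (11, 28), (11, 30), (11, 8), (17, 11), (17, 26), (17, 28), (17, 30), (17, 8), (18, 11), (18, 16), (18, 20), (18, 26), (18, 28), (18, 30), (18, 33), (18, 4), (18, 8), (24, 11), (24, 16), (24, 20), (24, 26), (24, 28), (24, 30), (24, 33), (24, 4), (24, 8), (32, 16), (32, 20), (32, 33), (32, 4), (39, 11), (39, 26), (39, 28), (39, 30), (39, 8)}
Filtering on B = 39 leaves {(39, 11), (39, 26), (39, 28), (39, 30), (39, 8)}.

{(39, 11), (39, 26), (39, 28), (39, 30), (39, 8)}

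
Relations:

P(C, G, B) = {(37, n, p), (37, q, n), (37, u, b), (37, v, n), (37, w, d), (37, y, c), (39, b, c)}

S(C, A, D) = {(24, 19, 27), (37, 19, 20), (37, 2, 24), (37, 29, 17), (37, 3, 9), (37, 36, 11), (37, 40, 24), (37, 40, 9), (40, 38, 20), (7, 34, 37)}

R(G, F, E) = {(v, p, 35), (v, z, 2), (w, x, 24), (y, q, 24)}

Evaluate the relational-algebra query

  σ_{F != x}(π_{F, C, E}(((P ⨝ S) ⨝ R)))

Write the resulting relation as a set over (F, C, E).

Natural join on C: {(37, n, p, 19, 20), (37, n, p, 2, 24), (37, n, p, 29, 17), (37, n, p, 3, 9), (37, n, p, 36, 11), (37, n, p, 40, 24), (37, n, p, 40, 9), (37, q, n, 19, 20), (37, q, n, 2, 24), (37, q, n, 29, 17), (37, q, n, 3, 9), (37, q, n, 36, 11), (37, q, n, 40, 24), (37, q, n, 40, 9), (37, u, b, 19, 20), (37, u, b, 2, 24), (37, u, b, 29, 17), (37, u, b, 3, 9), (37, u, b, 36, 11), (37, u, b, 40, 24), (37, u, b, 40, 9), (37, v, n, 19, 20), (37, v, n, 2, 24), (37, v, n, 29, 17), (37, v, n, 3, 9), (37, v, n, 36, 11), (37, v, n, 40, 24), (37, v, n, 40, 9), (37, w, d, 19, 20), (37, w, d, 2, 24), (37, w, d, 29, 17), (37, w, d, 3, 9), (37, w, d, 36, 11), (37, w, d, 40, 24), (37, w, d, 40, 9), (37, y, c, 19, 20), (37, y, c, 2, 24), (37, y, c, 29, 17), (37, y, c, 3, 9), (37, y, c, 36, 11), (37, y, c, 40, 24), (37, y, c, 40, 9)}
Natural join on G: {(37, v, n, 19, 20, p, 35), (37, v, n, 19, 20, z, 2), (37, v, n, 2, 24, p, 35), (37, v, n, 2, 24, z, 2), (37, v, n, 29, 17, p, 35), (37, v, n, 29, 17, z, 2), (37, v, n, 3, 9, p, 35), (37, v, n, 3, 9, z, 2), (37, v, n, 36, 11, p, 35), (37, v, n, 36, 11, z, 2), (37, v, n, 40, 24, p, 35), (37, v, n, 40, 24, z, 2), (37, v, n, 40, 9, p, 35), (37, v, n, 40, 9, z, 2), (37, w, d, 19, 20, x, 24), (37, w, d, 2, 24, x, 24), (37, w, d, 29, 17, x, 24), (37, w, d, 3, 9, x, 24), (37, w, d, 36, 11, x, 24), (37, w, d, 40, 24, x, 24), (37, w, d, 40, 9, x, 24), (37, y, c, 19, 20, q, 24), (37, y, c, 2, 24, q, 24), (37, y, c, 29, 17, q, 24), (37, y, c, 3, 9, q, 24), (37, y, c, 36, 11, q, 24), (37, y, c, 40, 24, q, 24), (37, y, c, 40, 9, q, 24)}
π_{F, C, E} gives {(p, 37, 35), (q, 37, 24), (x, 37, 24), (z, 37, 2)} (24 duplicate(s) eliminated).
Apply σ_{F != x}; surviving tuples: {(p, 37, 35), (q, 37, 24), (z, 37, 2)}

{(p, 37, 35), (q, 37, 24), (z, 37, 2)}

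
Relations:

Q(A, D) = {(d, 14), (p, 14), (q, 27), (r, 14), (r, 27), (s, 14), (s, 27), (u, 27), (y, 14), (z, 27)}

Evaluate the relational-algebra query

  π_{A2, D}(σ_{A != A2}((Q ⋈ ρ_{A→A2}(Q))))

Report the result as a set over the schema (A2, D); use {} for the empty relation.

{(d, 14), (p, 14), (q, 27), (r, 14), (r, 27), (s, 14), (s, 27), (u, 27), (y, 14), (z, 27)}

ρ[A→A2]: schema becomes (A2, D); tuples unchanged.
Joining Q and ρ_{A→A2}(Q) on D yields {(d, 14, d), (d, 14, p), (d, 14, r), (d, 14, s), (d, 14, y), (p, 14, d), (p, 14, p), (p, 14, r), (p, 14, s), (p, 14, y), (q, 27, q), (q, 27, r), (q, 27, s), (q, 27, u), (q, 27, z), (r, 14, d), (r, 14, p), (r, 14, r), (r, 14, s), (r, 14, y), (r, 27, q), (r, 27, r), (r, 27, s), (r, 27, u), (r, 27, z), (s, 14, d), (s, 14, p), (s, 14, r), (s, 14, s), (s, 14, y), (s, 27, q), (s, 27, r), (s, 27, s), (s, 27, u), (s, 27, z), (u, 27, q), (u, 27, r), (u, 27, s), (u, 27, u), (u, 27, z), (y, 14, d), (y, 14, p), (y, 14, r), (y, 14, s), (y, 14, y), (z, 27, q), (z, 27, r), (z, 27, s), (z, 27, u), (z, 27, z)}.
Selection A != A2: {(d, 14, p), (d, 14, r), (d, 14, s), (d, 14, y), (p, 14, d), (p, 14, r), (p, 14, s), (p, 14, y), (q, 27, r), (q, 27, s), (q, 27, u), (q, 27, z), (r, 14, d), (r, 14, p), (r, 14, s), (r, 14, y), (r, 27, q), (r, 27, s), (r, 27, u), (r, 27, z), (s, 14, d), (s, 14, p), (s, 14, r), (s, 14, y), (s, 27, q), (s, 27, r), (s, 27, u), (s, 27, z), (u, 27, q), (u, 27, r), (u, 27, s), (u, 27, z), (y, 14, d), (y, 14, p), (y, 14, r), (y, 14, s), (z, 27, q), (z, 27, r), (z, 27, s), (z, 27, u)}
Keep only column(s) A2, D (30 duplicate(s) eliminated): {(d, 14), (p, 14), (q, 27), (r, 14), (r, 27), (s, 14), (s, 27), (u, 27), (y, 14), (z, 27)}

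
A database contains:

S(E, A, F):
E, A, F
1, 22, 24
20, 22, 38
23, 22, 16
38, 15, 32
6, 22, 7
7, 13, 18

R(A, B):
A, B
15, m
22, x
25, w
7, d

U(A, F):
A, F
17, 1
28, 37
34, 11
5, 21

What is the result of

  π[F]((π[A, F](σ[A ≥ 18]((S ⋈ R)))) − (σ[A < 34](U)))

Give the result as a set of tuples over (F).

{16, 24, 38, 7}

Natural join on A: {(1, 22, 24, x), (20, 22, 38, x), (23, 22, 16, x), (38, 15, 32, m), (6, 22, 7, x)}
Apply σ_{A ≥ 18}; surviving tuples: {(1, 22, 24, x), (20, 22, 38, x), (23, 22, 16, x), (6, 22, 7, x)}
π[A, F]: project onto (A, F) → {(22, 16), (22, 24), (22, 38), (22, 7)}
Apply σ_{A < 34}; surviving tuples: {(17, 1), (28, 37), (5, 21)}
Difference: {(22, 16), (22, 24), (22, 38), (22, 7)} with {(17, 1), (28, 37), (5, 21)} → {(22, 16), (22, 24), (22, 38), (22, 7)}
π[F]: project onto (F) → {16, 24, 38, 7}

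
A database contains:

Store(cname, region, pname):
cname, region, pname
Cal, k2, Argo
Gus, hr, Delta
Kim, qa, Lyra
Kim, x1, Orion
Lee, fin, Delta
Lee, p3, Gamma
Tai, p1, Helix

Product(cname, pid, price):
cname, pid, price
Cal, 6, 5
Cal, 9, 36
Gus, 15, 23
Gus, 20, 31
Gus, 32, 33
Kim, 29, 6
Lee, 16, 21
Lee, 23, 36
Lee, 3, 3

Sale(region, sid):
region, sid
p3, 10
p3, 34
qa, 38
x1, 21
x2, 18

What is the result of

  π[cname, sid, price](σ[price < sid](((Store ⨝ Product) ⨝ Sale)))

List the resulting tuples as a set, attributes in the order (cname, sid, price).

{(Kim, 21, 6), (Kim, 38, 6), (Lee, 10, 3), (Lee, 34, 21), (Lee, 34, 3)}

Natural join on cname: {(Cal, k2, Argo, 6, 5), (Cal, k2, Argo, 9, 36), (Gus, hr, Delta, 15, 23), (Gus, hr, Delta, 20, 31), (Gus, hr, Delta, 32, 33), (Kim, qa, Lyra, 29, 6), (Kim, x1, Orion, 29, 6), (Lee, fin, Delta, 16, 21), (Lee, fin, Delta, 23, 36), (Lee, fin, Delta, 3, 3), (Lee, p3, Gamma, 16, 21), (Lee, p3, Gamma, 23, 36), (Lee, p3, Gamma, 3, 3)}
Natural join on region: {(Kim, qa, Lyra, 29, 6, 38), (Kim, x1, Orion, 29, 6, 21), (Lee, p3, Gamma, 16, 21, 10), (Lee, p3, Gamma, 16, 21, 34), (Lee, p3, Gamma, 23, 36, 10), (Lee, p3, Gamma, 23, 36, 34), (Lee, p3, Gamma, 3, 3, 10), (Lee, p3, Gamma, 3, 3, 34)}
Apply σ_{price < sid}; surviving tuples: {(Kim, qa, Lyra, 29, 6, 38), (Kim, x1, Orion, 29, 6, 21), (Lee, p3, Gamma, 16, 21, 34), (Lee, p3, Gamma, 3, 3, 10), (Lee, p3, Gamma, 3, 3, 34)}
π[cname, sid, price]: project onto (cname, sid, price) → {(Kim, 21, 6), (Kim, 38, 6), (Lee, 10, 3), (Lee, 34, 21), (Lee, 34, 3)}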